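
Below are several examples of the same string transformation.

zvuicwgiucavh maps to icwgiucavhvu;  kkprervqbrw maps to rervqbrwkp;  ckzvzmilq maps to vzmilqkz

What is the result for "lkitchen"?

In each case the input is transformed by: delete the first character, then move the first 2 characters to the end (rotate left by 2).
Working it through for "lkitchen": intermediate "kitchen", final "tchenki".

tchenki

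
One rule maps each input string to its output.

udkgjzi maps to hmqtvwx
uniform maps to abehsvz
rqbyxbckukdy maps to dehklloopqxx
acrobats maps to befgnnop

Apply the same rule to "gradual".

The pattern: shift every letter 13 places forward in the alphabet (wrapping around) — i.e. ROT13, then sort the characters into alphabetical order.
Applying that to "gradual" gives "ehnnqty".
(Check on "rqbyxbckukdy": → "edolkopxhxql" → "dehklloopqxx" ✓)

ehnnqty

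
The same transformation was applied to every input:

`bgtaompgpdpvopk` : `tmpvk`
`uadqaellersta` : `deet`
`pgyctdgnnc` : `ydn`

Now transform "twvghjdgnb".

What's happening: keep one character in every 3, starting at position 3 (positions 3rd, 6th, 9th, ...).
For "twvghjdgnb" the result is "vjn".

vjn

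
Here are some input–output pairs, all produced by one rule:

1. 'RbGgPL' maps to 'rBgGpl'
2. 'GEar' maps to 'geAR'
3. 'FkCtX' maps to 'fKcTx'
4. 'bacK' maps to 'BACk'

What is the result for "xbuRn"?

XBUrN

Rule — flip the case of every letter.
On "xbuRn" that produces "XBUrN".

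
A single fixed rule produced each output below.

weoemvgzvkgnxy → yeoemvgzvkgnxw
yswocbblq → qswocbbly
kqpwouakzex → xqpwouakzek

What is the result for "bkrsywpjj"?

jkrsywpjb

The pattern: swap the first and last characters.
So "bkrsywpjj" becomes "jkrsywpjb".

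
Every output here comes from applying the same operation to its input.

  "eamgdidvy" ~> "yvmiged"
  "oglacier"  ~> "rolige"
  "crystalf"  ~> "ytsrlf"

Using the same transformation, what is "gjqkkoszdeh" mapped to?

zsqokkjhg

In each case the input is transformed by: sort the characters into reverse alphabetical order, then delete the last 2 characters.
"gjqkkoszdeh" → "zsqokkjhged" → "zsqokkjhg".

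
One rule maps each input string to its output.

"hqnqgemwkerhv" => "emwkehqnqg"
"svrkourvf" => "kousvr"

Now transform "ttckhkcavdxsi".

Each output is the input with this applied: delete the last 3 characters, then swap the front and back halves of the string.
For "ttckhkcavdxsi", step one produces "ttckhkcavd"; step two turns that into "kcavdttckh".

kcavdttckh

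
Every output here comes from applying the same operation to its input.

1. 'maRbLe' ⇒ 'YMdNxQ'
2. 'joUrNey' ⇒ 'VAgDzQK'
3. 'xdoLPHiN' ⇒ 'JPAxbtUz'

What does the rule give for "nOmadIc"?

The pattern: flip the case of every letter, then shift every letter 12 places forward in the alphabet (wrapping around).
"nOmadIc" → "NoMADiC" → "ZaYMPuO".

ZaYMPuO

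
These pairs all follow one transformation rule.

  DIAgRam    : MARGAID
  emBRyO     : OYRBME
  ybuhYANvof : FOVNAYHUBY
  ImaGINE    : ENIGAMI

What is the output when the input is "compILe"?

What's happening: reverse the string, then convert every letter to uppercase.
On "compILe": the first step gives "eLIpmoc", and the second then gives "ELIPMOC".

ELIPMOC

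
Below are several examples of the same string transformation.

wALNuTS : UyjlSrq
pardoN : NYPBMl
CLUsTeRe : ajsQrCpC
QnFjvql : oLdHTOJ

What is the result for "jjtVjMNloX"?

The rule is to flip the case of every letter, then shift every letter 2 places backward in the alphabet (wrapping around).
For "jjtVjMNloX", step one produces "JJTvJmnLOx"; step two turns that into "HHRtHklJMv".

HHRtHklJMv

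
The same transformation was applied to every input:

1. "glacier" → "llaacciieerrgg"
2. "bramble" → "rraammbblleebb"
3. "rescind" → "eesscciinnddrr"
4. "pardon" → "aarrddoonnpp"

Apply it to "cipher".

iipphheerrcc

Looking at the pairs, the operation is to move the first character to the end, then double every character.
For "cipher", step one produces "ipherc"; step two turns that into "iipphheerrcc".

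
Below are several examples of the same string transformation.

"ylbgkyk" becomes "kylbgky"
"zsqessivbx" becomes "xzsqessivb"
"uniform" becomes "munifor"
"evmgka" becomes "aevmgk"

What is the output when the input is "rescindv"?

vrescind

Each output is the input with this applied: move the last character to the front.
"rescindv" → "vrescind".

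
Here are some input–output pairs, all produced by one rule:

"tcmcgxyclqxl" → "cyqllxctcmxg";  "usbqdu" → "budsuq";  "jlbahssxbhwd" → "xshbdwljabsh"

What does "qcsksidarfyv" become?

Looking at the pairs, the operation is to swap each adjacent pair of characters (1↔2, 3↔4, ...), then swap the front and back halves of the string.
Applying both steps to "qcsksidarfyv": "cqksisadfrvy", then "adfrvycqksis".

adfrvycqksis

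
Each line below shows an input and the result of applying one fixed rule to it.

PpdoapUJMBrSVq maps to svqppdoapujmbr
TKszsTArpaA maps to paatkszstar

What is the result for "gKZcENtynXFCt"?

The transformation: move the last 3 characters to the front (rotate right by 3), then convert every letter to lowercase.
On "gKZcENtynXFCt": the first step gives "FCtgKZcENtynX", and the second then gives "fctgkzcentynx".
(Check on "PpdoapUJMBrSVq": → "SVqPpdoapUJMBr" → "svqppdoapujmbr" ✓)

fctgkzcentynx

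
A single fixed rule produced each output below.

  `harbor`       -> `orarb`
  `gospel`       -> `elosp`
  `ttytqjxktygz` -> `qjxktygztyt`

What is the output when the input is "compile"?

The rule is to delete the first character, then move the first 3 characters to the end (rotate left by 3).
Applying both steps to "compile": "ompile", then "ileomp".

ileomp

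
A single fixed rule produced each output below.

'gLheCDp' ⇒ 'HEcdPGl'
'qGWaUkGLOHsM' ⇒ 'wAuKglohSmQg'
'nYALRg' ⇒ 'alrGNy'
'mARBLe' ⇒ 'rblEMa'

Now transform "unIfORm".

What's happening: flip the case of every letter, then move the first 2 characters to the end (rotate left by 2).
Starting from "unIfORm": after the first operation, "UNiForM"; after the second, "iForMUN".
(Check on "qGWaUkGLOHsM": → "QgwAuKglohSm" → "wAuKglohSmQg" ✓)

iForMUN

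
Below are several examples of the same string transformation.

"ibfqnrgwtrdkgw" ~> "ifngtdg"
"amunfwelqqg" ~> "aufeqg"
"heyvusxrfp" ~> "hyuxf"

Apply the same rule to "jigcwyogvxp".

Looking at the pairs, the operation is to keep every other character starting from the first (positions 1st, 3rd, 5th, ...).
For "jigcwyogvxp" the result is "jgwovp".

jgwovp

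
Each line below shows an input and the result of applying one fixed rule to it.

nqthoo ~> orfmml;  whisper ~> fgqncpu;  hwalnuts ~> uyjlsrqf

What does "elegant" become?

jceylrc

Each output is the input with this applied: shift every letter 2 places backward in the alphabet (wrapping around), then move the first character to the end.
"elegant" → "cjceylr" → "jceylrc".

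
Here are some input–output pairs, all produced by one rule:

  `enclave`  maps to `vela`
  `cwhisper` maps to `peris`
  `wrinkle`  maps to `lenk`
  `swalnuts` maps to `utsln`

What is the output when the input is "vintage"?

geta

In each case the input is transformed by: delete the first 3 characters, then move the first 2 characters to the end (rotate left by 2).
Applying both steps to "vintage": "tage", then "geta".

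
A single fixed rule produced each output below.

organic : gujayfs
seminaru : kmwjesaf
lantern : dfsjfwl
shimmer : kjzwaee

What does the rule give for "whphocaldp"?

ohzvhdzsgu

The pattern: take characters alternately from the front and the back (1st, last, 2nd, 2nd-last, ...), then shift every letter 8 places backward in the alphabet (wrapping around).
On "whphocaldp": the first step gives "wphdplhaoc", and the second then gives "ohzvhdzsgu".
(Check on "shimmer": → "srheimm" → "kjzwaee" ✓)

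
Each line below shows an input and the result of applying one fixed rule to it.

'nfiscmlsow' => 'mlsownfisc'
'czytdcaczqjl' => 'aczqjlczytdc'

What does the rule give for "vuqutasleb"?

aslebvuqut

The transformation: swap the front and back halves of the string.
Applying that to "vuqutasleb" gives "aslebvuqut".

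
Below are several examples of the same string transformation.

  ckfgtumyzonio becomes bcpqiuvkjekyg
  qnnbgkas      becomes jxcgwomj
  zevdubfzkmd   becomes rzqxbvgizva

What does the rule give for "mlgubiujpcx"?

In each case the input is transformed by: move the first 2 characters to the end (rotate left by 2), then shift every letter 4 places backward in the alphabet (wrapping around).
On "mlgubiujpcx": the first step gives "gubiujpcxml", and the second then gives "cqxeqflytih".

cqxeqflytih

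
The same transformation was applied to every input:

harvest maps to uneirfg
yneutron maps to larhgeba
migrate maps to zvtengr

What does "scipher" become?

fpvcure

Looking at the pairs, the operation is to shift every letter 13 places forward in the alphabet (wrapping around) — i.e. ROT13.
So "scipher" becomes "fpvcure".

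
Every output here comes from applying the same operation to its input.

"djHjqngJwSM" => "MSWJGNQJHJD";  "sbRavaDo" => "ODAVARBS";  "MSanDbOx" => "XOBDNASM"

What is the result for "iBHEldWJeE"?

EEJWDLEHBI

Looking at the pairs, the operation is to reverse the string, then convert every letter to uppercase.
Starting from "iBHEldWJeE": after the first operation, "EeJWdlEHBi"; after the second, "EEJWDLEHBI".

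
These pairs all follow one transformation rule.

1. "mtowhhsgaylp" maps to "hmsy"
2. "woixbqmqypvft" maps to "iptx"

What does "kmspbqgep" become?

gps

Each output is the input with this applied: sort the characters into alphabetical order, then keep one character in every 3, starting at position 3 (positions 3rd, 6th, 9th, ...).
For "kmspbqgep" the result is "gps".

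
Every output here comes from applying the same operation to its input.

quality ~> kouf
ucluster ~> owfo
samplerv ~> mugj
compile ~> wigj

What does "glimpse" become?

afcg

Rule — shift every letter 6 places backward in the alphabet (wrapping around), then keep only the first 4 characters.
On "glimpse": the first step gives "afcgjmy", and the second then gives "afcg".
(Check on "ucluster": → "owfomnyl" → "owfo" ✓)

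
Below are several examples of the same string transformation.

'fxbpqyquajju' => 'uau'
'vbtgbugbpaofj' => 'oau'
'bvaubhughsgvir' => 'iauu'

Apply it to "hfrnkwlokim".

The rule is to take characters alternately from the front and the back (1st, last, 2nd, 2nd-last, ...), then keep only the vowels.
On "hfrnkwlokim": the first step gives "hmfirknoklw", and the second then gives "io".

io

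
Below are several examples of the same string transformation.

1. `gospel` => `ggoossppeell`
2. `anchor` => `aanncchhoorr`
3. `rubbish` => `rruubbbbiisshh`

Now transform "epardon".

The transformation: double every character.
On "epardon" that produces "eeppaarrddoonn".

eeppaarrddoonn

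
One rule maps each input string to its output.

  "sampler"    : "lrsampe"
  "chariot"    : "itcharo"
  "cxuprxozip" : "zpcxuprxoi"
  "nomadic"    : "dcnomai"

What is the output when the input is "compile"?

iecompl

The rule is to move the last 2 characters to the front (rotate right by 2), then swap the first and last characters.
Applying both steps to "compile": "lecompi", then "iecompl".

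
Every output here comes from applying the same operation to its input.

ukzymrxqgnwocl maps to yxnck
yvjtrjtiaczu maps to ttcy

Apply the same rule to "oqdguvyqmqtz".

gyqo

The transformation: move the first 2 characters to the end (rotate left by 2), then keep one character in every 3, starting at position 2 (positions 2nd, 5th, 8th, ...).
On "oqdguvyqmqtz" that produces "gyqo".
(Check on "yvjtrjtiaczu": → "jtrjtiaczuyv" → "ttcy" ✓)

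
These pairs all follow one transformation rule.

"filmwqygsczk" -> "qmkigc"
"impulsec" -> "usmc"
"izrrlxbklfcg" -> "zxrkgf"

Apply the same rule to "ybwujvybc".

vubb

In each case the input is transformed by: keep every other character starting from the second (positions 2nd, 4th, 6th, ...), then sort the characters into reverse alphabetical order.
For "ybwujvybc", step one produces "buvb"; step two turns that into "vubb".
(Check on "filmwqygsczk": → "imqgck" → "qmkigc" ✓)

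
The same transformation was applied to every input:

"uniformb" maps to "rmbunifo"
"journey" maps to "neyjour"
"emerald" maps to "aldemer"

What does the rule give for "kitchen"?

henkitc

Each output is the input with this applied: move the last 3 characters to the front (rotate right by 3).
Doing the same to "kitchen": "henkitc".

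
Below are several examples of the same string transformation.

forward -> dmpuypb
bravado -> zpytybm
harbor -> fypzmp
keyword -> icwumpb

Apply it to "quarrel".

Rule — shift every letter 2 places backward in the alphabet (wrapping around).
"quarrel" → "osyppcj".

osyppcj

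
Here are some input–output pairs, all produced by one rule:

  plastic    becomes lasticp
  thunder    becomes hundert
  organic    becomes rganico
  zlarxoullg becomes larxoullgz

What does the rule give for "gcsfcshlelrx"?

In each case the input is transformed by: move the first character to the end.
Doing the same to "gcsfcshlelrx": "csfcshlelrxg".

csfcshlelrxg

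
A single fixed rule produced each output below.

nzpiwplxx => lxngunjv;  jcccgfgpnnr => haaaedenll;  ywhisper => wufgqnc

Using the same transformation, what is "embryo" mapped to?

In each case the input is transformed by: delete the last character, then shift every letter 2 places backward in the alphabet (wrapping around).
On "embryo": the first step gives "embry", and the second then gives "ckzpw".

ckzpw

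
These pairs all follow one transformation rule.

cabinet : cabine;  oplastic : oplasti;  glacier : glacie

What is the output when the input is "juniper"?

junipe

Rule — delete the last character.
For "juniper" the result is "junipe".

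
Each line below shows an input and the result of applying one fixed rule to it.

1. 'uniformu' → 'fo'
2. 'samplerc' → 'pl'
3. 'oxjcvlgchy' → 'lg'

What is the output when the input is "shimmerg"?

mm

Looking at the pairs, the operation is to delete the last 3 characters, then keep only the last 2 characters.
Applying that to "shimmerg" gives "mm".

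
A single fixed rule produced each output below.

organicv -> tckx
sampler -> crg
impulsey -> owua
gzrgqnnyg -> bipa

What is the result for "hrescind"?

Looking at the pairs, the operation is to shift every letter 2 places forward in the alphabet (wrapping around), then keep every other character starting from the second (positions 2nd, 4th, 6th, ...).
Doing the same to "hrescind": "tukf".

tukf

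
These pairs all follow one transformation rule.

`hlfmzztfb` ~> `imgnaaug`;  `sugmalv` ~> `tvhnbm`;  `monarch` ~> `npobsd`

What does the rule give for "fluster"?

The pattern: shift every letter 1 place forward in the alphabet (wrapping around), then delete the last character.
Working it through for "fluster": intermediate "gmvtufs", final "gmvtuf".

gmvtuf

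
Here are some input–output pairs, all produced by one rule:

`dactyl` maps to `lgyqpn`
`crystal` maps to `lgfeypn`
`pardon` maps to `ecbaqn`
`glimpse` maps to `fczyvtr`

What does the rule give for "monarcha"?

The transformation: sort the characters into reverse alphabetical order, then shift every letter 13 places forward in the alphabet (wrapping around) — i.e. ROT13.
Working it through for "monarcha": intermediate "ronmhcaa", final "ebazupnn".

ebazupnn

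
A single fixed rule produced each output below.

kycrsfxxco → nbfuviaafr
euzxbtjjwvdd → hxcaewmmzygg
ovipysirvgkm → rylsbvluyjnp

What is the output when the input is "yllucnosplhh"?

booxfqrvsokk

Each output is the input with this applied: shift every letter 3 places forward in the alphabet (wrapping around).
So "yllucnosplhh" becomes "booxfqrvsokk".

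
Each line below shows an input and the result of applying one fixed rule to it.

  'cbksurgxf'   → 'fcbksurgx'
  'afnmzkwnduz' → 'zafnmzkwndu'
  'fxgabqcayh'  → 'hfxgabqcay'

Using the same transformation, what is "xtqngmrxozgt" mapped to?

The pattern: move the last character to the front.
For "xtqngmrxozgt" the result is "txtqngmrxozg".

txtqngmrxozg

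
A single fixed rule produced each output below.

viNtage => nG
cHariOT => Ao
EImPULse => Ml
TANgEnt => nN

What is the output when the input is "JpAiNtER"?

The transformation: keep one character in every 3, starting at position 3 (positions 3rd, 6th, 9th, ...), then flip the case of every letter.
Starting from "JpAiNtER": after the first operation, "At"; after the second, "aT".

aT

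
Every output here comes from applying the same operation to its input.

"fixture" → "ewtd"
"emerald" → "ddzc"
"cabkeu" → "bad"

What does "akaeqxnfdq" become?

The transformation: keep every other character starting from the first (positions 1st, 3rd, 5th, ...), then shift every letter 1 place backward in the alphabet (wrapping around).
On "akaeqxnfdq": the first step gives "aaqnd", and the second then gives "zzpmc".

zzpmc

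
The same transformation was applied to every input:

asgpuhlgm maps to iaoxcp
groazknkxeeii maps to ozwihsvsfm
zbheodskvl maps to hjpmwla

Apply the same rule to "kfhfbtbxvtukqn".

The transformation: delete the last 3 characters, then shift every letter 8 places forward in the alphabet (wrapping around).
Working it through for "kfhfbtbxvtukqn": intermediate "kfhfbtbxvtu", final "snpnjbjfdbc".

snpnjbjfdbc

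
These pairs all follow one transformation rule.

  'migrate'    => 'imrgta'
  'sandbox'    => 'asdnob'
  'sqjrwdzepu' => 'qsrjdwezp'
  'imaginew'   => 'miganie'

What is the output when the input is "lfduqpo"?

In each case the input is transformed by: delete the last character, then swap each adjacent pair of characters (1↔2, 3↔4, ...).
Working it through for "lfduqpo": intermediate "lfduqp", final "fludpq".

fludpq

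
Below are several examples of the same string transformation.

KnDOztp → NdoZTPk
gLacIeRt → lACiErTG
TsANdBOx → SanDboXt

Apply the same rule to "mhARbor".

HarBORM

What's happening: move the first character to the end, then flip the case of every letter.
"mhARbor" → "hARborm" → "HarBORM".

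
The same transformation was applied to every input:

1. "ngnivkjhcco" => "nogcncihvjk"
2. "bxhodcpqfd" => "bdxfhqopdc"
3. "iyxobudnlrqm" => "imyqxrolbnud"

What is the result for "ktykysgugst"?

kttsygkuygs

In each case the input is transformed by: take characters alternately from the front and the back (1st, last, 2nd, 2nd-last, ...).
"ktykysgugst" → "kttsygkuygs".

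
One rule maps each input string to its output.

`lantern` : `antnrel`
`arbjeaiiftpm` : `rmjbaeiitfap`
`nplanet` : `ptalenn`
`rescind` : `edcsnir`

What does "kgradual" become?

glarudka

The pattern: swap the first and last characters, then swap each adjacent pair of characters (1↔2, 3↔4, ...).
Starting from "kgradual": after the first operation, "lgraduak"; after the second, "glarudka".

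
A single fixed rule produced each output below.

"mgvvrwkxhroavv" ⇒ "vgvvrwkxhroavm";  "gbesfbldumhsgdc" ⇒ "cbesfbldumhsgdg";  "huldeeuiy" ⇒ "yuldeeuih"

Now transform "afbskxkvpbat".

tfbskxkvpbaa

The transformation: swap the first and last characters.
"afbskxkvpbat" → "tfbskxkvpbaa".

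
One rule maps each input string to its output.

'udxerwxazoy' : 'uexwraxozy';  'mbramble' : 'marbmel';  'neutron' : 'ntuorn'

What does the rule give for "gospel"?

The transformation: swap each adjacent pair of characters (1↔2, 3↔4, ...), then delete the first character.
Applying both steps to "gospel": "ogpsle", then "gpsle".

gpsle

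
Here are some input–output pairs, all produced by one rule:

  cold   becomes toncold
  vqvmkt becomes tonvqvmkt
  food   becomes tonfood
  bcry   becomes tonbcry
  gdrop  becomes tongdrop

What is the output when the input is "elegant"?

tonelegant

Rule — prepend "ton".
So "elegant" becomes "tonelegant".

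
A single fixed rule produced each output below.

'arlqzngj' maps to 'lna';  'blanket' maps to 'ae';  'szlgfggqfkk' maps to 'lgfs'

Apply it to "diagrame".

aad

The rule is to move the first character to the end, then keep one character in every 3, starting at position 2 (positions 2nd, 5th, 8th, ...).
For "diagrame", step one produces "iagramed"; step two turns that into "aad".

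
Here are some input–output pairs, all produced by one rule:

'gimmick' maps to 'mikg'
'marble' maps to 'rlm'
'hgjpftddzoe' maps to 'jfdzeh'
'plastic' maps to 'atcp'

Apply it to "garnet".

In each case the input is transformed by: keep every other character starting from the first (positions 1st, 3rd, 5th, ...), then move the first character to the end.
"garnet" → "gre" → "reg".

reg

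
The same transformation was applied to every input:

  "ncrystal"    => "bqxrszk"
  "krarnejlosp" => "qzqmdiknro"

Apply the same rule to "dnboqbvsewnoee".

The rule is to shift every letter 1 place backward in the alphabet (wrapping around), then delete the first character.
Starting from "dnboqbvsewnoee": after the first operation, "cmanpaurdvmndd"; after the second, "manpaurdvmndd".

manpaurdvmndd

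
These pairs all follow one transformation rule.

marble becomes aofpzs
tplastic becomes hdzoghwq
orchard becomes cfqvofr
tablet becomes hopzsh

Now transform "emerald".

Looking at the pairs, the operation is to shift every letter 12 places backward in the alphabet (wrapping around).
On "emerald" that produces "sasfozr".

sasfozr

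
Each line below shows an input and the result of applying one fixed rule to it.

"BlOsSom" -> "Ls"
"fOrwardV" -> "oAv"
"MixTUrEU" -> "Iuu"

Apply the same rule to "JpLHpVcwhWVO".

PPWv

The pattern: keep one character in every 3, starting at position 2 (positions 2nd, 5th, 8th, ...), then flip the case of every letter.
Applying both steps to "JpLHpVcwhWVO": "ppwV", then "PPWv".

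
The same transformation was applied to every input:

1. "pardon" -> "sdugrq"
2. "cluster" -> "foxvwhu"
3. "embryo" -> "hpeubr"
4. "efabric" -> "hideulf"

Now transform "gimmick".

jlpplfn

Rule — shift every letter 3 places forward in the alphabet (wrapping around).
"gimmick" → "jlpplfn".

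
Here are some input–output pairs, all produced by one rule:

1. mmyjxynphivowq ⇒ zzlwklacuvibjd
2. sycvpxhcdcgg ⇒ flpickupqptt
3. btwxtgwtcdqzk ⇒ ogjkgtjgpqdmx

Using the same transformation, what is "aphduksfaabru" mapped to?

ncuqhxfsnnoeh

Looking at the pairs, the operation is to shift every letter 13 places forward in the alphabet (wrapping around) — i.e. ROT13.
Applying that to "aphduksfaabru" gives "ncuqhxfsnnoeh".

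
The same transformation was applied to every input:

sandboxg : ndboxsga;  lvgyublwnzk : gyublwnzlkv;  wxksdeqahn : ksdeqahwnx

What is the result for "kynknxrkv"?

In each case the input is transformed by: swap the first and last characters, then move the first 2 characters to the end (rotate left by 2).
Starting from "kynknxrkv": after the first operation, "vynknxrkk"; after the second, "nknxrkkvy".

nknxrkkvy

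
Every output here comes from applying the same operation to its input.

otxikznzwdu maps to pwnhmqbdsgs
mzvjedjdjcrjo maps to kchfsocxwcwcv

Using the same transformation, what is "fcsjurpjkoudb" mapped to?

Looking at the pairs, the operation is to move the last 3 characters to the front (rotate right by 3), then shift every letter 7 places backward in the alphabet (wrapping around).
Working it through for "fcsjurpjkoudb": intermediate "udbfcsjurpjko", final "nwuyvlcnkicdh".

nwuyvlcnkicdh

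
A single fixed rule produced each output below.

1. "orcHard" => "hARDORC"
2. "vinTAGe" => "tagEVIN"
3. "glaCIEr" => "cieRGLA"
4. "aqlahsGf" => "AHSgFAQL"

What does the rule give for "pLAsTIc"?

The pattern: move the first 3 characters to the end (rotate left by 3), then flip the case of every letter.
"pLAsTIc" → "sTIcpLA" → "StiCPla".

StiCPla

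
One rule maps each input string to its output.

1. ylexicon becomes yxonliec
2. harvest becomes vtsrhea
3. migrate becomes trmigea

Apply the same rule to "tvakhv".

vvtkha

The pattern: sort the characters into reverse alphabetical order.
Applying that to "tvakhv" gives "vvtkha".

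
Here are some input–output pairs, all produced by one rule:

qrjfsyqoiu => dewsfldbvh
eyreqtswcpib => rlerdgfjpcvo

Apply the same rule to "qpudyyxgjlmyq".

dchqllktwyzld

The pattern: shift every letter 13 places forward in the alphabet (wrapping around) — i.e. ROT13.
So "qpudyyxgjlmyq" becomes "dchqllktwyzld".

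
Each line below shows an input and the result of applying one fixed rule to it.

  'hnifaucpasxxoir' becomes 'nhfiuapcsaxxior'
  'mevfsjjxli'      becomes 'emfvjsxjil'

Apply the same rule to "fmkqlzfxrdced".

Each output is the input with this applied: swap each adjacent pair of characters (1↔2, 3↔4, ...).
On "fmkqlzfxrdced" that produces "mfqkzlxfdrecd".

mfqkzlxfdrecd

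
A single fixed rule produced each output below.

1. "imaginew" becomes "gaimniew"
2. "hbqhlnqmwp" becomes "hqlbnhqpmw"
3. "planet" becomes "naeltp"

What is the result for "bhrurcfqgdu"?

urrhcbfuqdg

In each case the input is transformed by: move the first 3 characters to the end (rotate left by 3), then take characters alternately from the front and the back (1st, last, 2nd, 2nd-last, ...).
Working it through for "bhrurcfqgdu": intermediate "urcfqgdubhr", final "urrhcbfuqdg".
(Check on "hbqhlnqmwp": → "hlnqmwphbq" → "hqlbnhqpmw" ✓)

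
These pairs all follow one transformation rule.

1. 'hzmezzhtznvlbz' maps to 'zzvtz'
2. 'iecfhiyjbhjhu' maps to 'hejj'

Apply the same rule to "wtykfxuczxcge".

The pattern: keep one character in every 3, starting at position 2 (positions 2nd, 5th, 8th, ...), then swap each adjacent pair of characters (1↔2, 3↔4, ...).
Applying that to "wtykfxuczxcge" gives "ftcc".

ftcc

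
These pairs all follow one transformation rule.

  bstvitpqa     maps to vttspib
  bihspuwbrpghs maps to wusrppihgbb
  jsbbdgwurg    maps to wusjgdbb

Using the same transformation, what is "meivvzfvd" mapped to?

In each case the input is transformed by: delete the last 2 characters, then sort the characters into reverse alphabetical order.
For "meivvzfvd", step one produces "meivvzf"; step two turns that into "zvvmife".

zvvmife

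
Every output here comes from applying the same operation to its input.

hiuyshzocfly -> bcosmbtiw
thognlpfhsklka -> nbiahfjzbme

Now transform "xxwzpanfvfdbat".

The transformation: delete the last 3 characters, then shift every letter 6 places backward in the alphabet (wrapping around).
"xxwzpanfvfdbat" → "xxwzpanfvfd" → "rrqtjuhzpzx".

rrqtjuhzpzx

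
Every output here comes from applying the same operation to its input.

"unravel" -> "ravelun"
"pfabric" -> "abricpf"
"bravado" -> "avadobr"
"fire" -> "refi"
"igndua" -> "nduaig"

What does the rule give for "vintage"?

What's happening: move the first 2 characters to the end (rotate left by 2).
So "vintage" becomes "ntagevi".

ntagevi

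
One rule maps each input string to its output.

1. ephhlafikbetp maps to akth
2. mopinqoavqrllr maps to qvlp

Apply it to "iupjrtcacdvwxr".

The rule is to keep one character in every 3, starting at position 3 (positions 3rd, 6th, 9th, ...), then move the first character to the end.
"iupjrtcacdvwxr" → "ptcw" → "tcwp".
(Check on "mopinqoavqrllr": → "pqvl" → "qvlp" ✓)

tcwp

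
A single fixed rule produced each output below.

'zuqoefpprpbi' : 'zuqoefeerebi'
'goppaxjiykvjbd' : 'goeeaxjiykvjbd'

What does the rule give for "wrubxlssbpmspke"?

wrubxlssbemseke

In each case the input is transformed by: replace every "p" with "e".
"wrubxlssbpmspke" → "wrubxlssbemseke".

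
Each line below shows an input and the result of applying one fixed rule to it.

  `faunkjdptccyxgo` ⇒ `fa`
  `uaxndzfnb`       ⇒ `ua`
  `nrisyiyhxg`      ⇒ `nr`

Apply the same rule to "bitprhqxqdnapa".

bi

In each case the input is transformed by: keep only the first 2 characters.
For "bitprhqxqdnapa" the result is "bi".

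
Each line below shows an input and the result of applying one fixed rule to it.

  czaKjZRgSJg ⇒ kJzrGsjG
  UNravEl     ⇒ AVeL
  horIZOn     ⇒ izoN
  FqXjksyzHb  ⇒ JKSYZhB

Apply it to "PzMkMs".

KmS

Rule — delete the first 3 characters, then flip the case of every letter.
For "PzMkMs", step one produces "kMs"; step two turns that into "KmS".
(Check on "FqXjksyzHb": → "jksyzHb" → "JKSYZhB" ✓)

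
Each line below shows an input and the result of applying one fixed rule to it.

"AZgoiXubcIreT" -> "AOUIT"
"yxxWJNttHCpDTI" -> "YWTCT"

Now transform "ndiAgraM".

NAA

Looking at the pairs, the operation is to keep one character in every 3, starting at position 1 (positions 1st, 4th, 7th, ...), then convert every letter to uppercase.
On "ndiAgraM": the first step gives "nAa", and the second then gives "NAA".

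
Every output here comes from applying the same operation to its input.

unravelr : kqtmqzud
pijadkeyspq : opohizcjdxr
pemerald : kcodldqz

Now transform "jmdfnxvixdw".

cvilcemwuhw

The transformation: shift every letter 1 place backward in the alphabet (wrapping around), then move the last 2 characters to the front (rotate right by 2).
For "jmdfnxvixdw", step one produces "ilcemwuhwcv"; step two turns that into "cvilcemwuhw".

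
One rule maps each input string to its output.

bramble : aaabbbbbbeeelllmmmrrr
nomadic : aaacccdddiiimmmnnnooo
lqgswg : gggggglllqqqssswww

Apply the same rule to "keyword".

Looking at the pairs, the operation is to sort the characters into alphabetical order, then repeat every character 3 times.
For "keyword", step one produces "dekorwy"; step two turns that into "dddeeekkkooorrrwwwyyy".

dddeeekkkooorrrwwwyyy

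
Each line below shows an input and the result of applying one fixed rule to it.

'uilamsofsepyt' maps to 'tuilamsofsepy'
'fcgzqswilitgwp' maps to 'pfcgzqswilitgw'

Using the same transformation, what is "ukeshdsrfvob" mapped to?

Looking at the pairs, the operation is to move the last character to the front.
Applying that to "ukeshdsrfvob" gives "bukeshdsrfvo".

bukeshdsrfvo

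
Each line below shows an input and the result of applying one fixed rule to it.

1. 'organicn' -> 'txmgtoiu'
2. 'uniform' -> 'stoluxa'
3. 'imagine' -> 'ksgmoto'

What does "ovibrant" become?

The transformation: swap the first and last characters, then shift every letter 6 places forward in the alphabet (wrapping around).
"ovibrant" → "tvibrano" → "zbohxgtu".

zbohxgtu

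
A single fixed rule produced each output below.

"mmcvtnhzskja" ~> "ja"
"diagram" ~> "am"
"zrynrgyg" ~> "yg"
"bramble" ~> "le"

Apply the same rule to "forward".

rd

Looking at the pairs, the operation is to keep only the last 2 characters.
On "forward" that produces "rd".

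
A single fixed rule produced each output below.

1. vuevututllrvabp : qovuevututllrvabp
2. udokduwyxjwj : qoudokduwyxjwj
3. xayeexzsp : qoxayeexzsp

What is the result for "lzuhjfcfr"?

qolzuhjfcfr

The pattern: prepend "qo".
So "lzuhjfcfr" becomes "qolzuhjfcfr".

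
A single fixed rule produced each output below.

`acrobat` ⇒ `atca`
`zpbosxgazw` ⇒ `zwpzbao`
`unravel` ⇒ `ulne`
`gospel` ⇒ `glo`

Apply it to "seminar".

srea

The transformation: take characters alternately from the front and the back (1st, last, 2nd, 2nd-last, ...), then delete the last 3 characters.
On "seminar": the first step gives "sreamni", and the second then gives "srea".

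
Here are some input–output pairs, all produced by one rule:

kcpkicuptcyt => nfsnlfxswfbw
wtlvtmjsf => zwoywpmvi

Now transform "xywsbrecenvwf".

abzveuhfhqyzi

In each case the input is transformed by: shift every letter 3 places forward in the alphabet (wrapping around).
So "xywsbrecenvwf" becomes "abzveuhfhqyzi".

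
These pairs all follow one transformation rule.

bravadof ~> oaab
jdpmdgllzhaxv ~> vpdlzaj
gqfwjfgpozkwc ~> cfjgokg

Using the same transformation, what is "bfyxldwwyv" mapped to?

yylwb

What's happening: keep every other character starting from the first (positions 1st, 3rd, 5th, ...), then swap the first and last characters.
"bfyxldwwyv" → "yylwb".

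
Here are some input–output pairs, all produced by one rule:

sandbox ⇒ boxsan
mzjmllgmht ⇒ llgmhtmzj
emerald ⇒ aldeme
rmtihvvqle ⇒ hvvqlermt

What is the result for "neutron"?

ronneu

Rule — move the first 3 characters to the end (rotate left by 3), then delete the first character.
Working it through for "neutron": intermediate "tronneu", final "ronneu".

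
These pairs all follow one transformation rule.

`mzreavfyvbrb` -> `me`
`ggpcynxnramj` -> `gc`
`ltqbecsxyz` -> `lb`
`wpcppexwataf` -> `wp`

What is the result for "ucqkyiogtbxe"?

uk

The pattern: keep one character in every 3, starting at position 1 (positions 1st, 4th, 7th, ...), then keep only the first 2 characters.
For "ucqkyiogtbxe", step one produces "ukob"; step two turns that into "uk".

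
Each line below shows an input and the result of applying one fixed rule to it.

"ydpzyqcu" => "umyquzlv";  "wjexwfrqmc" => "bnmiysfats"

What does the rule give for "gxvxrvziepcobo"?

Rule — shift every letter 4 places backward in the alphabet (wrapping around), then swap the front and back halves of the string.
Working it through for "gxvxrvziepcobo": intermediate "ctrtnrvealykxk", final "ealykxkctrtnrv".

ealykxkctrtnrv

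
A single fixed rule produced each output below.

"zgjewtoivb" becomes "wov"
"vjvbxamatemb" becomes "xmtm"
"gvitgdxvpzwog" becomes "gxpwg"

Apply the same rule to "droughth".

gt

The rule is to keep every other character starting from the first (positions 1st, 3rd, 5th, ...), then delete the first 2 characters.
Doing the same to "droughth": "gt".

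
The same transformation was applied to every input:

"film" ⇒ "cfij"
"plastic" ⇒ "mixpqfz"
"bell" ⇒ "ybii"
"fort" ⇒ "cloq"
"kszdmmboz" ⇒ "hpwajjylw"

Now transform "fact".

cxzq

Each output is the input with this applied: shift every letter 3 places backward in the alphabet (wrapping around).
Applying that to "fact" gives "cxzq".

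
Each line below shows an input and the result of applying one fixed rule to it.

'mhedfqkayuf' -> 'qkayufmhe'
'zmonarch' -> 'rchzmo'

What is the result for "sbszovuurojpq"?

vuurojpqsbs

Looking at the pairs, the operation is to move the first 3 characters to the end (rotate left by 3), then delete the first 2 characters.
For "sbszovuurojpq", step one produces "zovuurojpqsbs"; step two turns that into "vuurojpqsbs".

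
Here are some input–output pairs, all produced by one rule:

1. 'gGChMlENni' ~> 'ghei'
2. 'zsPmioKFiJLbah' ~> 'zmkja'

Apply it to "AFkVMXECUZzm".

avez

The pattern: keep one character in every 3, starting at position 1 (positions 1st, 4th, 7th, ...), then convert every letter to lowercase.
"AFkVMXECUZzm" → "avez".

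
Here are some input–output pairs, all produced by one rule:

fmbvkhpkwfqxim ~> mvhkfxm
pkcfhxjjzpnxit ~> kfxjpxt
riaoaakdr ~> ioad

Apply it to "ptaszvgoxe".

tsvoe

Rule — keep every other character starting from the second (positions 2nd, 4th, 6th, ...).
Doing the same to "ptaszvgoxe": "tsvoe".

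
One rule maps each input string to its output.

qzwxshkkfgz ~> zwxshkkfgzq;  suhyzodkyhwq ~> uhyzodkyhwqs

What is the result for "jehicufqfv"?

ehicufqfvj

Each output is the input with this applied: move the first character to the end.
So "jehicufqfv" becomes "ehicufqfvj".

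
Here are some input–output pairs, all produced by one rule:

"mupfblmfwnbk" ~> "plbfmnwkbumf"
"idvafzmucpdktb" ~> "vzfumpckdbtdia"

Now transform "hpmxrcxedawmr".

mcrexadmwrphx

The transformation: swap each adjacent pair of characters (1↔2, 3↔4, ...), then move the first 3 characters to the end (rotate left by 3).
Working it through for "hpmxrcxedawmr": intermediate "phxmcrexadmwr", final "mcrexadmwrphx".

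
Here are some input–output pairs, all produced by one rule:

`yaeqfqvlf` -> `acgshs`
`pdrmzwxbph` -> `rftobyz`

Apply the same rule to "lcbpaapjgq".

nedrccr

What's happening: delete the last 3 characters, then shift every letter 2 places forward in the alphabet (wrapping around).
"lcbpaapjgq" → "nedrccr".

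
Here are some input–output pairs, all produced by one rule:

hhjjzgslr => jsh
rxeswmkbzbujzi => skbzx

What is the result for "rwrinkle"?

Rule — move the first 3 characters to the end (rotate left by 3), then keep one character in every 3, starting at position 1 (positions 1st, 4th, 7th, ...).
Working it through for "rwrinkle": intermediate "inklerwr", final "ilw".
(Check on "hhjjzgslr": → "jzgslrhhj" → "jsh" ✓)

ilw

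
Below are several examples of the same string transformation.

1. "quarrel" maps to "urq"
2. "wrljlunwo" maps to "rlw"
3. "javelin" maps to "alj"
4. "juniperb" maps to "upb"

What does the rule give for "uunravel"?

The rule is to move the first character to the end, then keep one character in every 3, starting at position 1 (positions 1st, 4th, 7th, ...).
On "uunravel" that produces "ual".

ual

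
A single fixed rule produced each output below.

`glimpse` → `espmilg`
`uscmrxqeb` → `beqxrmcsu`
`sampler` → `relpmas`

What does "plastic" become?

What's happening: reverse the string.
"plastic" → "citsalp".

citsalp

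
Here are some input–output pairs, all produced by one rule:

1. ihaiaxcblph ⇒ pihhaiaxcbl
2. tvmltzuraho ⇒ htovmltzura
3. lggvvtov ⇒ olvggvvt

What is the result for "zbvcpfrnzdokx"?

The transformation: swap the first and last characters, then move the last 2 characters to the front (rotate right by 2).
On "zbvcpfrnzdokx" that produces "kzxbvcpfrnzdo".

kzxbvcpfrnzdo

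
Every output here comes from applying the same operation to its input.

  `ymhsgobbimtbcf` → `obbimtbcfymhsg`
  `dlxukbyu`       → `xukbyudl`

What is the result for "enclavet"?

Rule — swap the front and back halves of the string, then move the last 2 characters to the front (rotate right by 2).
On "enclavet": the first step gives "avetencl", and the second then gives "claveten".

claveten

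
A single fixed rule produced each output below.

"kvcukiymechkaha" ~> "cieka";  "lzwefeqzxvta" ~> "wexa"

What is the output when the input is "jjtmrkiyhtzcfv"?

tkhc

In each case the input is transformed by: keep one character in every 3, starting at position 3 (positions 3rd, 6th, 9th, ...).
On "jjtmrkiyhtzcfv" that produces "tkhc".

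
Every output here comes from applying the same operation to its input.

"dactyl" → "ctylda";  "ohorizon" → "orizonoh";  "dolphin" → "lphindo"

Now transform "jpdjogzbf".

djogzbfjp

Looking at the pairs, the operation is to move the first 2 characters to the end (rotate left by 2).
So "jpdjogzbf" becomes "djogzbfjp".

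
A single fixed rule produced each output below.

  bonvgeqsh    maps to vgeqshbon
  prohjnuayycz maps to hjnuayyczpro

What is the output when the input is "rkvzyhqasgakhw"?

Each output is the input with this applied: move the first 3 characters to the end (rotate left by 3).
For "rkvzyhqasgakhw" the result is "zyhqasgakhwrkv".

zyhqasgakhwrkv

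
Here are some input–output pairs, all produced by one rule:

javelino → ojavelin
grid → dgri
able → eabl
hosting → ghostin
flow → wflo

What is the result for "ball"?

Each output is the input with this applied: move the last character to the front.
Doing the same to "ball": "lbal".

lbal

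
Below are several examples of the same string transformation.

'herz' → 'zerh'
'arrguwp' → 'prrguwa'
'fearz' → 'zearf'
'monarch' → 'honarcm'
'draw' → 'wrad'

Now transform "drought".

troughd

Looking at the pairs, the operation is to swap the first and last characters.
On "drought" that produces "troughd".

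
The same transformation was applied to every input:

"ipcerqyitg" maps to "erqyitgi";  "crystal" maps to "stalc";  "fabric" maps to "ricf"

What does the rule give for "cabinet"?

inetc

The rule is to move the first character to the end, then delete the first 2 characters.
Working it through for "cabinet": intermediate "abinetc", final "inetc".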